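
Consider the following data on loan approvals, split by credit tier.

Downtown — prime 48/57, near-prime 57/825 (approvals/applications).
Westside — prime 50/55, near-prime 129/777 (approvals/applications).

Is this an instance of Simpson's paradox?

No

Prime: Downtown 48/57 = 84.2%, Westside 50/55 = 90.9% → Westside
Near-prime: Downtown 57/825 = 6.9%, Westside 129/777 = 16.6% → Westside
Overall: Downtown 105/882 = 11.9%, Westside 179/832 = 21.5% → Westside
Westside wins overall and in every credit group — no reversal.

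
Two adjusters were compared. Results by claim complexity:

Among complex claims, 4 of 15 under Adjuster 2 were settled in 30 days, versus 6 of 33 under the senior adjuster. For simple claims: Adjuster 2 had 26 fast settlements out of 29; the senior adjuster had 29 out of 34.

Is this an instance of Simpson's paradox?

Complex: Adjuster 2 4/15 = 26.7%, the senior adjuster 6/33 = 18.2% → Adjuster 2
Simple: Adjuster 2 26/29 = 89.7%, the senior adjuster 29/34 = 85.3% → Adjuster 2
Overall: Adjuster 2 30/44 = 68.2%, the senior adjuster 35/67 = 52.2% → Adjuster 2
Adjuster 2 wins overall and in every claim group — no reversal.

No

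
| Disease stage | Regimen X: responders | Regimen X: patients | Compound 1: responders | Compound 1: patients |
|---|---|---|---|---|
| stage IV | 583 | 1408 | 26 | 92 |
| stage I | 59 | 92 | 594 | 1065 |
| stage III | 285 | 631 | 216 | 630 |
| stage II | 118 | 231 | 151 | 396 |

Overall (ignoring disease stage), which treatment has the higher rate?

Compound 1

Stage IV: Regimen X 583/1408 = 41.4%, Compound 1 26/92 = 28.3% → Regimen X
Stage I: Regimen X 59/92 = 64.1%, Compound 1 594/1065 = 55.8% → Regimen X
Stage III: Regimen X 285/631 = 45.2%, Compound 1 216/630 = 34.3% → Regimen X
Stage II: Regimen X 118/231 = 51.1%, Compound 1 151/396 = 38.1% → Regimen X
Overall: Regimen X 1045/2362 = 44.2%, Compound 1 987/2183 = 45.2% → Compound 1
(Regimen X wins every disease group but Compound 1 wins overall — Regimen X's patients skew toward the low-rate stage IV group.)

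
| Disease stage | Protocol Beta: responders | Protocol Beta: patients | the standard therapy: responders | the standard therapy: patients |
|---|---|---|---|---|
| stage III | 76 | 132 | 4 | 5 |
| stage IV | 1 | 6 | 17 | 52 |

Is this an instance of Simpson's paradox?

Stage III: Protocol Beta 76/132 = 57.6%, the standard therapy 4/5 = 80.0% → the standard therapy
Stage IV: Protocol Beta 1/6 = 16.7%, the standard therapy 17/52 = 32.7% → the standard therapy
Overall: Protocol Beta 77/138 = 55.8%, the standard therapy 21/57 = 36.8% → Protocol Beta
The standard therapy wins each disease group but Protocol Beta wins overall — the comparison reverses. The standard therapy's patients skew toward stage IV, which has a lower base rate.

Yes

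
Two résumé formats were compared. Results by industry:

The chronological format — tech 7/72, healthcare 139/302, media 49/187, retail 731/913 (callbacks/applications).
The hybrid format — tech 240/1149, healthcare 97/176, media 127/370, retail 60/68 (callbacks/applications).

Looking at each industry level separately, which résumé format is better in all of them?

the hybrid format

Tech: the chronological format 7/72 = 9.7%, the hybrid format 240/1149 = 20.9% → the hybrid format
Healthcare: the chronological format 139/302 = 46.0%, the hybrid format 97/176 = 55.1% → the hybrid format
Media: the chronological format 49/187 = 26.2%, the hybrid format 127/370 = 34.3% → the hybrid format
Retail: the chronological format 731/913 = 80.1%, the hybrid format 60/68 = 88.2% → the hybrid format
The hybrid format has the higher rate in all 4 groups.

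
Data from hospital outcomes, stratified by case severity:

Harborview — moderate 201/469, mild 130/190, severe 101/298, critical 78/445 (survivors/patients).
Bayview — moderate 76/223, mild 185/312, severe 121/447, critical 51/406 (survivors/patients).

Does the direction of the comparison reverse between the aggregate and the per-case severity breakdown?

Moderate: Harborview 201/469 = 42.9%, Bayview 76/223 = 34.1% → Harborview
Mild: Harborview 130/190 = 68.4%, Bayview 185/312 = 59.3% → Harborview
Severe: Harborview 101/298 = 33.9%, Bayview 121/447 = 27.1% → Harborview
Critical: Harborview 78/445 = 17.5%, Bayview 51/406 = 12.6% → Harborview
Overall: Harborview 510/1402 = 36.4%, Bayview 433/1388 = 31.2% → Harborview
Harborview wins overall and in every case group — no reversal.

No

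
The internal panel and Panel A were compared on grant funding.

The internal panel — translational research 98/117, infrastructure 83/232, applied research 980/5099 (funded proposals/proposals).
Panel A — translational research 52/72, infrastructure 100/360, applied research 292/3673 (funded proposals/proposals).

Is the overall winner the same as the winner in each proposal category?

Translational research: the internal panel 98/117 = 83.8%, Panel A 52/72 = 72.2% → the internal panel
Infrastructure: the internal panel 83/232 = 35.8%, Panel A 100/360 = 27.8% → the internal panel
Applied research: the internal panel 980/5099 = 19.2%, Panel A 292/3673 = 7.9% → the internal panel
Overall: the internal panel 1161/5448 = 21.3%, Panel A 444/4105 = 10.8% → the internal panel
The internal panel wins overall and in every proposal group — no reversal.

Yes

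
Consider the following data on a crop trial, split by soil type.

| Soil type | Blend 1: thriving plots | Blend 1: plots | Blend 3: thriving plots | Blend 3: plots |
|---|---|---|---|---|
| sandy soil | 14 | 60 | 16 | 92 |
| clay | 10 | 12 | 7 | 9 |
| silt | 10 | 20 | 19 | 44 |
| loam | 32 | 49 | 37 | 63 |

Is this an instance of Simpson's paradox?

No

Sandy soil: Blend 1 14/60 = 23.3%, Blend 3 16/92 = 17.4% → Blend 1
Clay: Blend 1 10/12 = 83.3%, Blend 3 7/9 = 77.8% → Blend 1
Silt: Blend 1 10/20 = 50.0%, Blend 3 19/44 = 43.2% → Blend 1
Loam: Blend 1 32/49 = 65.3%, Blend 3 37/63 = 58.7% → Blend 1
Overall: Blend 1 66/141 = 46.8%, Blend 3 79/208 = 38.0% → Blend 1
Blend 1 wins overall and in every soil group — no reversal.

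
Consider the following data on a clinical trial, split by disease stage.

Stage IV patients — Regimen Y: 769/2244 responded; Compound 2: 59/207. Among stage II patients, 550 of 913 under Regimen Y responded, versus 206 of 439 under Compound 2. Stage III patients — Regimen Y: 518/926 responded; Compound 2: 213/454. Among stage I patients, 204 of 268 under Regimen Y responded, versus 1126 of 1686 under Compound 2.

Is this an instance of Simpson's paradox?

Stage IV: Regimen Y 769/2244 = 34.3%, Compound 2 59/207 = 28.5% → Regimen Y
Stage II: Regimen Y 550/913 = 60.2%, Compound 2 206/439 = 46.9% → Regimen Y
Stage III: Regimen Y 518/926 = 55.9%, Compound 2 213/454 = 46.9% → Regimen Y
Stage I: Regimen Y 204/268 = 76.1%, Compound 2 1126/1686 = 66.8% → Regimen Y
Overall: Regimen Y 2041/4351 = 46.9%, Compound 2 1604/2786 = 57.6% → Compound 2
Regimen Y wins each disease group but Compound 2 wins overall — the comparison reverses. Regimen Y's patients skew toward stage IV, which has a lower base rate.

Yes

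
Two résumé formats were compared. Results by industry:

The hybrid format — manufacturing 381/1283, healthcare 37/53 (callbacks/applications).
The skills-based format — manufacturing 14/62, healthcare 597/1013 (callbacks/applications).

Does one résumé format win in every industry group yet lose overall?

Yes

Manufacturing: the hybrid format 381/1283 = 29.7%, the skills-based format 14/62 = 22.6% → the hybrid format
Healthcare: the hybrid format 37/53 = 69.8%, the skills-based format 597/1013 = 58.9% → the hybrid format
Overall: the hybrid format 418/1336 = 31.3%, the skills-based format 611/1075 = 56.8% → the skills-based format
The hybrid format wins each industry group but the skills-based format wins overall — the comparison reverses. The hybrid format's applications skew toward manufacturing, which has a lower base rate.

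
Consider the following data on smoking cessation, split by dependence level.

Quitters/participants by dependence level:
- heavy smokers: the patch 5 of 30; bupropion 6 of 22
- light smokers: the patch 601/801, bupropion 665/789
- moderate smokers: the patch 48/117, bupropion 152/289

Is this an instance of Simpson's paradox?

No

Heavy smokers: the patch 5/30 = 16.7%, bupropion 6/22 = 27.3% → bupropion
Light smokers: the patch 601/801 = 75.0%, bupropion 665/789 = 84.3% → bupropion
Moderate smokers: the patch 48/117 = 41.0%, bupropion 152/289 = 52.6% → bupropion
Overall: the patch 654/948 = 69.0%, bupropion 823/1100 = 74.8% → bupropion
Bupropion wins overall and in every dependence group — no reversal.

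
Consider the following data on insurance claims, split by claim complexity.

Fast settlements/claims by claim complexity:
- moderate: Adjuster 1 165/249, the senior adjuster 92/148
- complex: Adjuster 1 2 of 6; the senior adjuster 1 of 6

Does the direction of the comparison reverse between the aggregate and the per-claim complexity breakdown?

No

Moderate: Adjuster 1 165/249 = 66.3%, the senior adjuster 92/148 = 62.2% → Adjuster 1
Complex: Adjuster 1 2/6 = 33.3%, the senior adjuster 1/6 = 16.7% → Adjuster 1
Overall: Adjuster 1 167/255 = 65.5%, the senior adjuster 93/154 = 60.4% → Adjuster 1
Adjuster 1 wins overall and in every claim group — no reversal.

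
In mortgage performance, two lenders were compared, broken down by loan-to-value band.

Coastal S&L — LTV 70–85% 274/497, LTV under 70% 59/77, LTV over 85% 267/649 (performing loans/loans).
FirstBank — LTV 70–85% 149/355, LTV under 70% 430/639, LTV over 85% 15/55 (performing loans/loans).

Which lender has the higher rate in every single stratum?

Coastal S&L

LTV 70–85%: Coastal S&L 274/497 = 55.1%, FirstBank 149/355 = 42.0% → Coastal S&L
LTV under 70%: Coastal S&L 59/77 = 76.6%, FirstBank 430/639 = 67.3% → Coastal S&L
LTV over 85%: Coastal S&L 267/649 = 41.1%, FirstBank 15/55 = 27.3% → Coastal S&L
Coastal S&L has the higher rate in all 3 groups.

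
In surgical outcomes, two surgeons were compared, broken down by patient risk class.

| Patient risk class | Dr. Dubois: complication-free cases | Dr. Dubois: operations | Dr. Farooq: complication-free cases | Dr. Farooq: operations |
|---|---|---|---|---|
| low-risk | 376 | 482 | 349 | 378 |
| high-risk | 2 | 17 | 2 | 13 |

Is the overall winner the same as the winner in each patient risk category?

Low-risk: Dr. Dubois 376/482 = 78.0%, Dr. Farooq 349/378 = 92.3% → Dr. Farooq
High-risk: Dr. Dubois 2/17 = 11.8%, Dr. Farooq 2/13 = 15.4% → Dr. Farooq
Overall: Dr. Dubois 378/499 = 75.8%, Dr. Farooq 351/391 = 89.8% → Dr. Farooq
Dr. Farooq wins overall and in every patient risk group — no reversal.

Yes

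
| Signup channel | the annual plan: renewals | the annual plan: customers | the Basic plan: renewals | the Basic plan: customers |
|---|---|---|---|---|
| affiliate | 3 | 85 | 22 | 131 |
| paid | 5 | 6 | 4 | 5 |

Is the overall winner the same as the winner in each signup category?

No

Affiliate: the annual plan 3/85 = 3.5%, the Basic plan 22/131 = 16.8% → the Basic plan
Paid: the annual plan 5/6 = 83.3%, the Basic plan 4/5 = 80.0% → the annual plan
Overall: the annual plan 8/91 = 8.8%, the Basic plan 26/136 = 19.1% → the Basic plan
Neither sweeps: the annual plan wins 1 of 2 groups, the Basic plan wins 1. The Basic plan wins overall but not every group — no Simpson reversal.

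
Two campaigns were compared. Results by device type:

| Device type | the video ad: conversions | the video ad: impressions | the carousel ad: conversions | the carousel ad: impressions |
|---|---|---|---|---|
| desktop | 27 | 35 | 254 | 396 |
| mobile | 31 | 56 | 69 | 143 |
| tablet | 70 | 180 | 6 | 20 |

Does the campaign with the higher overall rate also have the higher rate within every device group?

No

Desktop: the video ad 27/35 = 77.1%, the carousel ad 254/396 = 64.1% → the video ad
Mobile: the video ad 31/56 = 55.4%, the carousel ad 69/143 = 48.3% → the video ad
Tablet: the video ad 70/180 = 38.9%, the carousel ad 6/20 = 30.0% → the video ad
Overall: the video ad 128/271 = 47.2%, the carousel ad 329/559 = 58.9% → the carousel ad
The video ad wins each device group but the carousel ad wins overall — the comparison reverses. The video ad's impressions skew toward tablet, which has a lower base rate.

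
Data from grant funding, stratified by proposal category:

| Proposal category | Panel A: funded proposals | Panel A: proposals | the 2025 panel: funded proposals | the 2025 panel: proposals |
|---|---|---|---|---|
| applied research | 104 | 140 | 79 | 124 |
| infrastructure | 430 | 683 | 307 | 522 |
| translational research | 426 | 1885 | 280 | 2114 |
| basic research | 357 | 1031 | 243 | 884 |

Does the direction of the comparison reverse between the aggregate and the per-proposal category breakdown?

Applied research: Panel A 104/140 = 74.3%, the 2025 panel 79/124 = 63.7% → Panel A
Infrastructure: Panel A 430/683 = 63.0%, the 2025 panel 307/522 = 58.8% → Panel A
Translational research: Panel A 426/1885 = 22.6%, the 2025 panel 280/2114 = 13.2% → Panel A
Basic research: Panel A 357/1031 = 34.6%, the 2025 panel 243/884 = 27.5% → Panel A
Overall: Panel A 1317/3739 = 35.2%, the 2025 panel 909/3644 = 24.9% → Panel A
Panel A wins overall and in every proposal group — no reversal.

No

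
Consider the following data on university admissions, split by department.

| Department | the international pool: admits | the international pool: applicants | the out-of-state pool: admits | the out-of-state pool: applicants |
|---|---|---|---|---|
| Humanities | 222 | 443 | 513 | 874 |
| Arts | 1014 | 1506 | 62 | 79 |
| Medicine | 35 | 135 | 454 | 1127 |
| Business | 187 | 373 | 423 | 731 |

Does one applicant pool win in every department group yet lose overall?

Yes

Humanities: the international pool 222/443 = 50.1%, the out-of-state pool 513/874 = 58.7% → the out-of-state pool
Arts: the international pool 1014/1506 = 67.3%, the out-of-state pool 62/79 = 78.5% → the out-of-state pool
Medicine: the international pool 35/135 = 25.9%, the out-of-state pool 454/1127 = 40.3% → the out-of-state pool
Business: the international pool 187/373 = 50.1%, the out-of-state pool 423/731 = 57.9% → the out-of-state pool
Overall: the international pool 1458/2457 = 59.3%, the out-of-state pool 1452/2811 = 51.7% → the international pool
The out-of-state pool wins each department group but the international pool wins overall — the comparison reverses. The out-of-state pool's applicants skew toward Medicine, which has a lower base rate.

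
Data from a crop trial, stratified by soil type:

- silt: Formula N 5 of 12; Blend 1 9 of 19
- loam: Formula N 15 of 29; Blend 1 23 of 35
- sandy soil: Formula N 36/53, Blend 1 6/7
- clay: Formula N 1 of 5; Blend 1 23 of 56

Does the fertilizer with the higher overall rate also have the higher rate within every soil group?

Silt: Formula N 5/12 = 41.7%, Blend 1 9/19 = 47.4% → Blend 1
Loam: Formula N 15/29 = 51.7%, Blend 1 23/35 = 65.7% → Blend 1
Sandy soil: Formula N 36/53 = 67.9%, Blend 1 6/7 = 85.7% → Blend 1
Clay: Formula N 1/5 = 20.0%, Blend 1 23/56 = 41.1% → Blend 1
Overall: Formula N 57/99 = 57.6%, Blend 1 61/117 = 52.1% → Formula N
Blend 1 wins each soil group but Formula N wins overall — the comparison reverses. Blend 1's plots skew toward clay, which has a lower base rate.

No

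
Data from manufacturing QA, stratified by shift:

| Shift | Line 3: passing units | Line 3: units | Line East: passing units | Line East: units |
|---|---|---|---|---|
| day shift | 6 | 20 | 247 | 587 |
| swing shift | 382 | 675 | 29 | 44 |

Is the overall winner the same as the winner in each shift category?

Day shift: Line 3 6/20 = 30.0%, Line East 247/587 = 42.1% → Line East
Swing shift: Line 3 382/675 = 56.6%, Line East 29/44 = 65.9% → Line East
Overall: Line 3 388/695 = 55.8%, Line East 276/631 = 43.7% → Line 3
Line East wins each shift group but Line 3 wins overall — the comparison reverses. Line East's units skew toward day shift, which has a lower base rate.

No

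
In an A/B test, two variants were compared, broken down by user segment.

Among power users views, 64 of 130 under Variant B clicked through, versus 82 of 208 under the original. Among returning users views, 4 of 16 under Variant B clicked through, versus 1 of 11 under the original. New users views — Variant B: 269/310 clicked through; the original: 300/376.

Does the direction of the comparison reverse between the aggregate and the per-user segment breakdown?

No

Power users: Variant B 64/130 = 49.2%, the original 82/208 = 39.4% → Variant B
Returning users: Variant B 4/16 = 25.0%, the original 1/11 = 9.1% → Variant B
New users: Variant B 269/310 = 86.8%, the original 300/376 = 79.8% → Variant B
Overall: Variant B 337/456 = 73.9%, the original 383/595 = 64.4% → Variant B
Variant B wins overall and in every user group — no reversal.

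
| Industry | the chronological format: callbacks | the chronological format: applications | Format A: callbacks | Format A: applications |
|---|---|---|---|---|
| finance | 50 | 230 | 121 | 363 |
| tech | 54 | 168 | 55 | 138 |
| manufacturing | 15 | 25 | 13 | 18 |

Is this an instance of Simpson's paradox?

No

Finance: the chronological format 50/230 = 21.7%, Format A 121/363 = 33.3% → Format A
Tech: the chronological format 54/168 = 32.1%, Format A 55/138 = 39.9% → Format A
Manufacturing: the chronological format 15/25 = 60.0%, Format A 13/18 = 72.2% → Format A
Overall: the chronological format 119/423 = 28.1%, Format A 189/519 = 36.4% → Format A
Format A wins overall and in every industry group — no reversal.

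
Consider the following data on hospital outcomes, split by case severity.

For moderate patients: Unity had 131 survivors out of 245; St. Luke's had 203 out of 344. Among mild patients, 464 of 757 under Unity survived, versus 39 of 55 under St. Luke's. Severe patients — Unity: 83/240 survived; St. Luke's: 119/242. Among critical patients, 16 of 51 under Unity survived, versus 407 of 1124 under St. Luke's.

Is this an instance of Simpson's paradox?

Moderate: Unity 131/245 = 53.5%, St. Luke's 203/344 = 59.0% → St. Luke's
Mild: Unity 464/757 = 61.3%, St. Luke's 39/55 = 70.9% → St. Luke's
Severe: Unity 83/240 = 34.6%, St. Luke's 119/242 = 49.2% → St. Luke's
Critical: Unity 16/51 = 31.4%, St. Luke's 407/1124 = 36.2% → St. Luke's
Overall: Unity 694/1293 = 53.7%, St. Luke's 768/1765 = 43.5% → Unity
St. Luke's wins each case group but Unity wins overall — the comparison reverses. St. Luke's's patients skew toward critical, which has a lower base rate.

Yes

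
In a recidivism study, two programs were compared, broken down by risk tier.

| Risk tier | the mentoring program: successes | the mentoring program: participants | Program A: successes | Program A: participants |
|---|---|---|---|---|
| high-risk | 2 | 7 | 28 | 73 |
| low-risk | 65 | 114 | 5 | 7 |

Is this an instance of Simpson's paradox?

High-risk: the mentoring program 2/7 = 28.6%, Program A 28/73 = 38.4% → Program A
Low-risk: the mentoring program 65/114 = 57.0%, Program A 5/7 = 71.4% → Program A
Overall: the mentoring program 67/121 = 55.4%, Program A 33/80 = 41.2% → the mentoring program
Program A wins each risk group but the mentoring program wins overall — the comparison reverses. Program A's participants skew toward high-risk, which has a lower base rate.

Yes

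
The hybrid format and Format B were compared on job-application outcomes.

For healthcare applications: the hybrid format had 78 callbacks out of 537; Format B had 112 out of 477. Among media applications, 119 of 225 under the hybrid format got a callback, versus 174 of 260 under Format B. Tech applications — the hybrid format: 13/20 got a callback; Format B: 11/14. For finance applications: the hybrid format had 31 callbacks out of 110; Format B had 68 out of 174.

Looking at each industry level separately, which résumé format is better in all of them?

Format B

Healthcare: the hybrid format 78/537 = 14.5%, Format B 112/477 = 23.5% → Format B
Media: the hybrid format 119/225 = 52.9%, Format B 174/260 = 66.9% → Format B
Tech: the hybrid format 13/20 = 65.0%, Format B 11/14 = 78.6% → Format B
Finance: the hybrid format 31/110 = 28.2%, Format B 68/174 = 39.1% → Format B
Format B has the higher rate in all 4 groups.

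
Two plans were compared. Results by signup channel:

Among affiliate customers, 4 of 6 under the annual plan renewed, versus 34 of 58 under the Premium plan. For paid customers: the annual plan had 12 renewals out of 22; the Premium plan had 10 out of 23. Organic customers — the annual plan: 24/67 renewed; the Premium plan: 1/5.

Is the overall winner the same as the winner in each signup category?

No

Affiliate: the annual plan 4/6 = 66.7%, the Premium plan 34/58 = 58.6% → the annual plan
Paid: the annual plan 12/22 = 54.5%, the Premium plan 10/23 = 43.5% → the annual plan
Organic: the annual plan 24/67 = 35.8%, the Premium plan 1/5 = 20.0% → the annual plan
Overall: the annual plan 40/95 = 42.1%, the Premium plan 45/86 = 52.3% → the Premium plan
The annual plan wins each signup group but the Premium plan wins overall — the comparison reverses. The annual plan's customers skew toward organic, which has a lower base rate.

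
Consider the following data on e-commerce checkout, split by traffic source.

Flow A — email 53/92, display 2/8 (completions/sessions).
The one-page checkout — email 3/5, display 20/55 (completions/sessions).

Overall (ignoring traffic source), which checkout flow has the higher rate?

Flow A

Email: Flow A 53/92 = 57.6%, the one-page checkout 3/5 = 60.0% → the one-page checkout
Display: Flow A 2/8 = 25.0%, the one-page checkout 20/55 = 36.4% → the one-page checkout
Overall: Flow A 55/100 = 55.0%, the one-page checkout 23/60 = 38.3% → Flow A
(The one-page checkout wins every traffic group but Flow A wins overall — the one-page checkout's sessions skew toward the low-rate display group.)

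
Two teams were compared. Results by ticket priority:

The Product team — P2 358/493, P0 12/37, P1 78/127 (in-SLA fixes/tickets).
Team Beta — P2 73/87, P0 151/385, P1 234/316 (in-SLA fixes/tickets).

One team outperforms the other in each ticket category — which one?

Team Beta

P2: the Product team 358/493 = 72.6%, Team Beta 73/87 = 83.9% → Team Beta
P0: the Product team 12/37 = 32.4%, Team Beta 151/385 = 39.2% → Team Beta
P1: the Product team 78/127 = 61.4%, Team Beta 234/316 = 74.1% → Team Beta
Team Beta has the higher rate in all 3 groups.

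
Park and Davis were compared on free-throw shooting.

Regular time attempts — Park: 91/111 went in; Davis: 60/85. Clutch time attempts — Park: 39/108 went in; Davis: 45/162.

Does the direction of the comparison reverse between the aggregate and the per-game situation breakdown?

No

Regular time: Park 91/111 = 82.0%, Davis 60/85 = 70.6% → Park
Clutch time: Park 39/108 = 36.1%, Davis 45/162 = 27.8% → Park
Overall: Park 130/219 = 59.4%, Davis 105/247 = 42.5% → Park
Park wins overall and in every game group — no reversal.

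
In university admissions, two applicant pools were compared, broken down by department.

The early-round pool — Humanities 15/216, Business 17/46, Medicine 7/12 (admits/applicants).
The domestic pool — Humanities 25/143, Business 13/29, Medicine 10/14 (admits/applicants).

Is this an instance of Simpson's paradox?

Humanities: the early-round pool 15/216 = 6.9%, the domestic pool 25/143 = 17.5% → the domestic pool
Business: the early-round pool 17/46 = 37.0%, the domestic pool 13/29 = 44.8% → the domestic pool
Medicine: the early-round pool 7/12 = 58.3%, the domestic pool 10/14 = 71.4% → the domestic pool
Overall: the early-round pool 39/274 = 14.2%, the domestic pool 48/186 = 25.8% → the domestic pool
The domestic pool wins overall and in every department group — no reversal.

No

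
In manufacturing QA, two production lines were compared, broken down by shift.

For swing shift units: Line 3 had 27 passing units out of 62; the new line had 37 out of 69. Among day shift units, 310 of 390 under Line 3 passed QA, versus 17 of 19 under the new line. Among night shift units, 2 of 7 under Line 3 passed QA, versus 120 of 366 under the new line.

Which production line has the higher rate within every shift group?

the new line

Swing shift: Line 3 27/62 = 43.5%, the new line 37/69 = 53.6% → the new line
Day shift: Line 3 310/390 = 79.5%, the new line 17/19 = 89.5% → the new line
Night shift: Line 3 2/7 = 28.6%, the new line 120/366 = 32.8% → the new line
The new line has the higher rate in all 3 groups.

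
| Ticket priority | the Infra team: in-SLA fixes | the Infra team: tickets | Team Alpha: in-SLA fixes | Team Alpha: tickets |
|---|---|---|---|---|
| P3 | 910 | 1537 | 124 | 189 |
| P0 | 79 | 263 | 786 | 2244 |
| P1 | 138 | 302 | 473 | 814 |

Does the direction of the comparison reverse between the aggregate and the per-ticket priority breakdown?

Yes

P3: the Infra team 910/1537 = 59.2%, Team Alpha 124/189 = 65.6% → Team Alpha
P0: the Infra team 79/263 = 30.0%, Team Alpha 786/2244 = 35.0% → Team Alpha
P1: the Infra team 138/302 = 45.7%, Team Alpha 473/814 = 58.1% → Team Alpha
Overall: the Infra team 1127/2102 = 53.6%, Team Alpha 1383/3247 = 42.6% → the Infra team
Team Alpha wins each ticket group but the Infra team wins overall — the comparison reverses. Team Alpha's tickets skew toward P0, which has a lower base rate.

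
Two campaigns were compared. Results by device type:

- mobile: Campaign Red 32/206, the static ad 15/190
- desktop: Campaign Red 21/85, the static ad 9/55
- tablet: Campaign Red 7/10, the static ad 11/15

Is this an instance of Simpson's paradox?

No

Mobile: Campaign Red 32/206 = 15.5%, the static ad 15/190 = 7.9% → Campaign Red
Desktop: Campaign Red 21/85 = 24.7%, the static ad 9/55 = 16.4% → Campaign Red
Tablet: Campaign Red 7/10 = 70.0%, the static ad 11/15 = 73.3% → the static ad
Overall: Campaign Red 60/301 = 19.9%, the static ad 35/260 = 13.5% → Campaign Red
Neither sweeps: Campaign Red wins 2 of 3 groups, the static ad wins 1. Campaign Red wins overall but not every group — no Simpson reversal.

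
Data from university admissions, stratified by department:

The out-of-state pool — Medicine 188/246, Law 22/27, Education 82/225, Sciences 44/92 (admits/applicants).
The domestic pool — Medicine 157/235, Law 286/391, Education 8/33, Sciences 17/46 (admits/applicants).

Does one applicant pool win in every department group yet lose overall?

Yes

Medicine: the out-of-state pool 188/246 = 76.4%, the domestic pool 157/235 = 66.8% → the out-of-state pool
Law: the out-of-state pool 22/27 = 81.5%, the domestic pool 286/391 = 73.1% → the out-of-state pool
Education: the out-of-state pool 82/225 = 36.4%, the domestic pool 8/33 = 24.2% → the out-of-state pool
Sciences: the out-of-state pool 44/92 = 47.8%, the domestic pool 17/46 = 37.0% → the out-of-state pool
Overall: the out-of-state pool 336/590 = 56.9%, the domestic pool 468/705 = 66.4% → the domestic pool
The out-of-state pool wins each department group but the domestic pool wins overall — the comparison reverses. The out-of-state pool's applicants skew toward Education, which has a lower base rate.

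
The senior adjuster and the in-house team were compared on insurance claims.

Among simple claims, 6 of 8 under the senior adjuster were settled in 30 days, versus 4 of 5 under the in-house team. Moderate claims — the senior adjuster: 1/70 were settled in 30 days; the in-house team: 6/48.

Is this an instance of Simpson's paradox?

No

Simple: the senior adjuster 6/8 = 75.0%, the in-house team 4/5 = 80.0% → the in-house team
Moderate: the senior adjuster 1/70 = 1.4%, the in-house team 6/48 = 12.5% → the in-house team
Overall: the senior adjuster 7/78 = 9.0%, the in-house team 10/53 = 18.9% → the in-house team
The in-house team wins overall and in every claim group — no reversal.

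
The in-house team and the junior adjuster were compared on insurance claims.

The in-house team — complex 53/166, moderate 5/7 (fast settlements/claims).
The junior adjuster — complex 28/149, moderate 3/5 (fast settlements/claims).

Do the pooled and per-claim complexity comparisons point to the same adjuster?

Complex: the in-house team 53/166 = 31.9%, the junior adjuster 28/149 = 18.8% → the in-house team
Moderate: the in-house team 5/7 = 71.4%, the junior adjuster 3/5 = 60.0% → the in-house team
Overall: the in-house team 58/173 = 33.5%, the junior adjuster 31/154 = 20.1% → the in-house team
The in-house team wins overall and in every claim group — no reversal.

Yes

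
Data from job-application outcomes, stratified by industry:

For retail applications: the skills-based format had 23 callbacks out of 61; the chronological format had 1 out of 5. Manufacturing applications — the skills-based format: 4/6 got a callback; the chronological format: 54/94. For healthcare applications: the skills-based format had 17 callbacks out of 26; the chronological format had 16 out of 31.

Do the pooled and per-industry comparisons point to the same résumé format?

Retail: the skills-based format 23/61 = 37.7%, the chronological format 1/5 = 20.0% → the skills-based format
Manufacturing: the skills-based format 4/6 = 66.7%, the chronological format 54/94 = 57.4% → the skills-based format
Healthcare: the skills-based format 17/26 = 65.4%, the chronological format 16/31 = 51.6% → the skills-based format
Overall: the skills-based format 44/93 = 47.3%, the chronological format 71/130 = 54.6% → the chronological format
The skills-based format wins each industry group but the chronological format wins overall — the comparison reverses. The skills-based format's applications skew toward retail, which has a lower base rate.

No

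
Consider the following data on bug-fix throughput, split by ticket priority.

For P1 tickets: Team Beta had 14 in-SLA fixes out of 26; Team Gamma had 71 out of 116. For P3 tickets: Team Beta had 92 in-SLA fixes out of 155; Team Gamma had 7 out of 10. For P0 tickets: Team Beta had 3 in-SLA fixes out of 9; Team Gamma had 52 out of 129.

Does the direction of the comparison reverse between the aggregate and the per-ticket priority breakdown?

Yes

P1: Team Beta 14/26 = 53.8%, Team Gamma 71/116 = 61.2% → Team Gamma
P3: Team Beta 92/155 = 59.4%, Team Gamma 7/10 = 70.0% → Team Gamma
P0: Team Beta 3/9 = 33.3%, Team Gamma 52/129 = 40.3% → Team Gamma
Overall: Team Beta 109/190 = 57.4%, Team Gamma 130/255 = 51.0% → Team Beta
Team Gamma wins each ticket group but Team Beta wins overall — the comparison reverses. Team Gamma's tickets skew toward P0, which has a lower base rate.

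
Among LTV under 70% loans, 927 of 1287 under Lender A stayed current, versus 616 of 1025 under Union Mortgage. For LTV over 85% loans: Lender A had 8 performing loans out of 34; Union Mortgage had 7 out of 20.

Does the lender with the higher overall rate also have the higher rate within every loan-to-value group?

No

LTV under 70%: Lender A 927/1287 = 72.0%, Union Mortgage 616/1025 = 60.1% → Lender A
LTV over 85%: Lender A 8/34 = 23.5%, Union Mortgage 7/20 = 35.0% → Union Mortgage
Overall: Lender A 935/1321 = 70.8%, Union Mortgage 623/1045 = 59.6% → Lender A
Neither sweeps: Lender A wins 1 of 2 groups, Union Mortgage wins 1. Lender A wins overall but not every group — no Simpson reversal.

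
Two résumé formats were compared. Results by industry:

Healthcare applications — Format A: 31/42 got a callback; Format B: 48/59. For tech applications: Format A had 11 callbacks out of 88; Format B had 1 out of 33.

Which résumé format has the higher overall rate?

Healthcare: Format A 31/42 = 73.8%, Format B 48/59 = 81.4% → Format B
Tech: Format A 11/88 = 12.5%, Format B 1/33 = 3.0% → Format A
Overall: Format A 42/130 = 32.3%, Format B 49/92 = 53.3% → Format B
(Neither sweeps every industry group, but Format B has the higher pooled rate.)

Format B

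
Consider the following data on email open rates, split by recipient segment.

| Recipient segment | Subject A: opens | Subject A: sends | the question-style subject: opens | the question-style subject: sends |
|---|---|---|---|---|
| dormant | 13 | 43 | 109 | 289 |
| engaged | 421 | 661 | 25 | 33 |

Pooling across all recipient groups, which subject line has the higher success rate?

Subject A

Dormant: Subject A 13/43 = 30.2%, the question-style subject 109/289 = 37.7% → the question-style subject
Engaged: Subject A 421/661 = 63.7%, the question-style subject 25/33 = 75.8% → the question-style subject
Overall: Subject A 434/704 = 61.6%, the question-style subject 134/322 = 41.6% → Subject A
(The question-style subject wins every recipient group but Subject A wins overall — the question-style subject's sends skew toward the low-rate dormant group.)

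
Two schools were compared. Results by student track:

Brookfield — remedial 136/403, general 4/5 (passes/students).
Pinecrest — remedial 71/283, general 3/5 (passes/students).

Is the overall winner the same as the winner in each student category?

Yes

Remedial: Brookfield 136/403 = 33.7%, Pinecrest 71/283 = 25.1% → Brookfield
General: Brookfield 4/5 = 80.0%, Pinecrest 3/5 = 60.0% → Brookfield
Overall: Brookfield 140/408 = 34.3%, Pinecrest 74/288 = 25.7% → Brookfield
Brookfield wins overall and in every student group — no reversal.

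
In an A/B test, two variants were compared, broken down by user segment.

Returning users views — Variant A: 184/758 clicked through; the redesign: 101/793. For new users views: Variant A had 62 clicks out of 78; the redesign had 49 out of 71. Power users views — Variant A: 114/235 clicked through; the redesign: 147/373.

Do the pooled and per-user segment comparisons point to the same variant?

Returning users: Variant A 184/758 = 24.3%, the redesign 101/793 = 12.7% → Variant A
New users: Variant A 62/78 = 79.5%, the redesign 49/71 = 69.0% → Variant A
Power users: Variant A 114/235 = 48.5%, the redesign 147/373 = 39.4% → Variant A
Overall: Variant A 360/1071 = 33.6%, the redesign 297/1237 = 24.0% → Variant A
Variant A wins overall and in every user group — no reversal.

Yes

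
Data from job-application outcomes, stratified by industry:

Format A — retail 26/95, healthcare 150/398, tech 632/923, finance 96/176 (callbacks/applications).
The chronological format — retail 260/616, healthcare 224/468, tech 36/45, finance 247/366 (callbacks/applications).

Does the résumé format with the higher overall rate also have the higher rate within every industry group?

Retail: Format A 26/95 = 27.4%, the chronological format 260/616 = 42.2% → the chronological format
Healthcare: Format A 150/398 = 37.7%, the chronological format 224/468 = 47.9% → the chronological format
Tech: Format A 632/923 = 68.5%, the chronological format 36/45 = 80.0% → the chronological format
Finance: Format A 96/176 = 54.5%, the chronological format 247/366 = 67.5% → the chronological format
Overall: Format A 904/1592 = 56.8%, the chronological format 767/1495 = 51.3% → Format A
The chronological format wins each industry group but Format A wins overall — the comparison reverses. The chronological format's applications skew toward retail, which has a lower base rate.

No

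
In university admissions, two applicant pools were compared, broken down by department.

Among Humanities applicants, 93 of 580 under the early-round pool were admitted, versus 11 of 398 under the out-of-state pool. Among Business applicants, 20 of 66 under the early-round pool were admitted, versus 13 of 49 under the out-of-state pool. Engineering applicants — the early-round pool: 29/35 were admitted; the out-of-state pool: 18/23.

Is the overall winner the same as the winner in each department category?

Yes

Humanities: the early-round pool 93/580 = 16.0%, the out-of-state pool 11/398 = 2.8% → the early-round pool
Business: the early-round pool 20/66 = 30.3%, the out-of-state pool 13/49 = 26.5% → the early-round pool
Engineering: the early-round pool 29/35 = 82.9%, the out-of-state pool 18/23 = 78.3% → the early-round pool
Overall: the early-round pool 142/681 = 20.9%, the out-of-state pool 42/470 = 8.9% → the early-round pool
The early-round pool wins overall and in every department group — no reversal.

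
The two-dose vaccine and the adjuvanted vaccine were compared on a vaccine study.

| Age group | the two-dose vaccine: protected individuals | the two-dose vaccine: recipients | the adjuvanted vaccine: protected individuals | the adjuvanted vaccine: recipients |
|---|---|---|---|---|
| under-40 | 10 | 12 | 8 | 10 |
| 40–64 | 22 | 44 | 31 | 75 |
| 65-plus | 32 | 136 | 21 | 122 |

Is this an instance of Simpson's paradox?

No

Under-40: the two-dose vaccine 10/12 = 83.3%, the adjuvanted vaccine 8/10 = 80.0% → the two-dose vaccine
40–64: the two-dose vaccine 22/44 = 50.0%, the adjuvanted vaccine 31/75 = 41.3% → the two-dose vaccine
65-plus: the two-dose vaccine 32/136 = 23.5%, the adjuvanted vaccine 21/122 = 17.2% → the two-dose vaccine
Overall: the two-dose vaccine 64/192 = 33.3%, the adjuvanted vaccine 60/207 = 29.0% → the two-dose vaccine
The two-dose vaccine wins overall and in every age group — no reversal.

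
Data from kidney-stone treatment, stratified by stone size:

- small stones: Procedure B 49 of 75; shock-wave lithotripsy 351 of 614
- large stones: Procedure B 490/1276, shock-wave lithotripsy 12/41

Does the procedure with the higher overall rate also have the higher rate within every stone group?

Small stones: Procedure B 49/75 = 65.3%, shock-wave lithotripsy 351/614 = 57.2% → Procedure B
Large stones: Procedure B 490/1276 = 38.4%, shock-wave lithotripsy 12/41 = 29.3% → Procedure B
Overall: Procedure B 539/1351 = 39.9%, shock-wave lithotripsy 363/655 = 55.4% → shock-wave lithotripsy
Procedure B wins each stone group but shock-wave lithotripsy wins overall — the comparison reverses. Procedure B's cases skew toward large stones, which has a lower base rate.

No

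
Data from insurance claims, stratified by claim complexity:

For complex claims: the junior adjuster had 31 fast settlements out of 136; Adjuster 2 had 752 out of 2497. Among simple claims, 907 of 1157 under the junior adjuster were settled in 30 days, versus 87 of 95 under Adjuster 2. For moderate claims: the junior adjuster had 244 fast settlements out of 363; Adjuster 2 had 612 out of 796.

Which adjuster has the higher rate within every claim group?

Complex: the junior adjuster 31/136 = 22.8%, Adjuster 2 752/2497 = 30.1% → Adjuster 2
Simple: the junior adjuster 907/1157 = 78.4%, Adjuster 2 87/95 = 91.6% → Adjuster 2
Moderate: the junior adjuster 244/363 = 67.2%, Adjuster 2 612/796 = 76.9% → Adjuster 2
Adjuster 2 has the higher rate in all 3 groups.

Adjuster 2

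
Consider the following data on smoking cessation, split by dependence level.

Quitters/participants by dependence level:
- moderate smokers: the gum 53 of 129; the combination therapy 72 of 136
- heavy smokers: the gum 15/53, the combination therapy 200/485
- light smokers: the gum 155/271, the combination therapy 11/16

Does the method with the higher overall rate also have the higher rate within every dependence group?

No

Moderate smokers: the gum 53/129 = 41.1%, the combination therapy 72/136 = 52.9% → the combination therapy
Heavy smokers: the gum 15/53 = 28.3%, the combination therapy 200/485 = 41.2% → the combination therapy
Light smokers: the gum 155/271 = 57.2%, the combination therapy 11/16 = 68.8% → the combination therapy
Overall: the gum 223/453 = 49.2%, the combination therapy 283/637 = 44.4% → the gum
The combination therapy wins each dependence group but the gum wins overall — the comparison reverses. The combination therapy's participants skew toward heavy smokers, which has a lower base rate.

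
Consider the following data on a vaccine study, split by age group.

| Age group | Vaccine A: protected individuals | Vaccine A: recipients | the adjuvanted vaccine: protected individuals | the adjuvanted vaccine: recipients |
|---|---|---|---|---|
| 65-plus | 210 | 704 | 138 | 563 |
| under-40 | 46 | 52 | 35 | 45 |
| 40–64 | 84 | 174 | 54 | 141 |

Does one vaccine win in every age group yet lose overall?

65-plus: Vaccine A 210/704 = 29.8%, the adjuvanted vaccine 138/563 = 24.5% → Vaccine A
Under-40: Vaccine A 46/52 = 88.5%, the adjuvanted vaccine 35/45 = 77.8% → Vaccine A
40–64: Vaccine A 84/174 = 48.3%, the adjuvanted vaccine 54/141 = 38.3% → Vaccine A
Overall: Vaccine A 340/930 = 36.6%, the adjuvanted vaccine 227/749 = 30.3% → Vaccine A
Vaccine A wins overall and in every age group — no reversal.

No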